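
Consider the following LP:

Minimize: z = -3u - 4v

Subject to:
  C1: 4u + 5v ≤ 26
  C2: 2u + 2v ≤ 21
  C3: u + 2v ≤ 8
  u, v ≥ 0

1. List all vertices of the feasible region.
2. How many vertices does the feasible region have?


1. (0, 0), (6.5, 0), (4, 2), (0, 4)
2. 4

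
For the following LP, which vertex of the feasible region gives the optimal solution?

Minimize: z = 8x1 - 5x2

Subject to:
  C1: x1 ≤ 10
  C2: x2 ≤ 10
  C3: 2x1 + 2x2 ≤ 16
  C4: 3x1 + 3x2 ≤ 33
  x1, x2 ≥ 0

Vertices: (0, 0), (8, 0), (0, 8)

Evaluate the objective at each vertex of the feasible region:
  z(0, 0) = 0
  z(8, 0) = 64
  z(0, 8) = -40  ←
The minimum is at x1 = 0, x2 = 8.

(0, 8)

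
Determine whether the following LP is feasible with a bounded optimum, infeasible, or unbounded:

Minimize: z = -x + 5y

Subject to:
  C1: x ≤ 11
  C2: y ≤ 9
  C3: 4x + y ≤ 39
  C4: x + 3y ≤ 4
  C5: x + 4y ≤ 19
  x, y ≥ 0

Feasible with a bounded optimal solution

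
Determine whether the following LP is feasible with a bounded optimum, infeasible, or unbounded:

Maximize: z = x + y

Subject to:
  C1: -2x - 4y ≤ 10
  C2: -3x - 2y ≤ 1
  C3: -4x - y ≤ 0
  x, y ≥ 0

Unbounded (objective can increase without bound)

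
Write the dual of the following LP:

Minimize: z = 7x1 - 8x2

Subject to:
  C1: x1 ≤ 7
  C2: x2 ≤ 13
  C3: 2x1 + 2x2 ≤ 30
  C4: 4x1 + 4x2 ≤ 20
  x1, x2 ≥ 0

Primal min cᵀx s.t. Ax ≤ b, x ≥ 0  →  Dual max −bᵀy s.t. Aᵀy ≥ −c, y ≥ 0.

Maximize: z = -7y1 - 13y2 - 30y3 - 20y4

Subject to:
  y1 + 2y3 + 4y4 ≥ -7
  y2 + 2y3 + 4y4 ≥ 8
  y1, y2, y3, y4 ≥ 0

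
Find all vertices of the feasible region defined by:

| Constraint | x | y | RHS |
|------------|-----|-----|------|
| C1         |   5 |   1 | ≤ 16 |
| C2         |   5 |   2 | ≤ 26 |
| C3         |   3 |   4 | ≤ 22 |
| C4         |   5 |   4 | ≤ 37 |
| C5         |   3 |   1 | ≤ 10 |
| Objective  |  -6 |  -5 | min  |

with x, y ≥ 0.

(0, 0), (3.2, 0), (3, 1), (2, 4), (0, 5.5)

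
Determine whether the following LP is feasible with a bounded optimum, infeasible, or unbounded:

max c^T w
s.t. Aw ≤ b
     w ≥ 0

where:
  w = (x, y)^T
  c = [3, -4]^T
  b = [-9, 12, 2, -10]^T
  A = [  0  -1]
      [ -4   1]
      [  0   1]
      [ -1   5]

Infeasible (no feasible solution exists)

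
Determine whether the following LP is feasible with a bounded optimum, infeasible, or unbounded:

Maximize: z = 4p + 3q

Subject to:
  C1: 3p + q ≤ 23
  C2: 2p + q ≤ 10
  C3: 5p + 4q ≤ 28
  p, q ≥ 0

Feasible with a bounded optimal solution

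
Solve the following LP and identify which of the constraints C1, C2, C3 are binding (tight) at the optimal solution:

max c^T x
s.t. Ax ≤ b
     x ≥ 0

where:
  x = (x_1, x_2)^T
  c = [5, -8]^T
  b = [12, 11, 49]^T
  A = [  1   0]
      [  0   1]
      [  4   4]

At x_1 = 12, x_2 = 0, compute slack b - a·x for each constraint:
  C1: 12 − 12 = 0  (binding)
  C2: 11 − 0 = 11  (slack)
  C3: 49 − 48 = 1  (slack)

Optimal: x_1 = 12, x_2 = 0
Binding: C1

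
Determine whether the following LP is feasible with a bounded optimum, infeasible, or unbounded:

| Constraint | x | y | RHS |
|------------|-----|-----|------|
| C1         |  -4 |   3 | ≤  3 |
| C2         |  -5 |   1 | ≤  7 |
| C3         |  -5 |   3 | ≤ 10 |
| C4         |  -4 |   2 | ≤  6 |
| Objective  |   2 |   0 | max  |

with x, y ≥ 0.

Unbounded (objective can increase without bound)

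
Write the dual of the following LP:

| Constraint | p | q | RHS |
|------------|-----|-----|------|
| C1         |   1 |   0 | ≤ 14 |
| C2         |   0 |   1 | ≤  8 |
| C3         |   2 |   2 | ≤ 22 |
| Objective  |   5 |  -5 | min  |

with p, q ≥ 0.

Primal min cᵀx s.t. Ax ≤ b, x ≥ 0  →  Dual max −bᵀy s.t. Aᵀy ≥ −c, y ≥ 0.

Maximize: z = -14y1 - 8y2 - 22y3

Subject to:
  y1 + 2y3 ≥ -5
  y2 + 2y3 ≥ 5
  y1, y2, y3 ≥ 0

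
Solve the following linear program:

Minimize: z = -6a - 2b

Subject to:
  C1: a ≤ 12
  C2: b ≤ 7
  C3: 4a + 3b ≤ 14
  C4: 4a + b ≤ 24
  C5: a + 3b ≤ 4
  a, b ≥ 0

Evaluate the objective at each vertex of the feasible region:
  z(0, 0) = 0
  z(3.5, 0) = -21  ←
  z(3.333, 0.2222) = -20.44
  z(0, 1.333) = -2.667
The minimum is at a = 3.5, b = 0.

a = 3.5, b = 0, z = -21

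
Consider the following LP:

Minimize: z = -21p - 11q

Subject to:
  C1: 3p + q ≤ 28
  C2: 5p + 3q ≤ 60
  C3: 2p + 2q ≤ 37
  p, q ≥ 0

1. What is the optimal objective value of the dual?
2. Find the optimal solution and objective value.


1. -236
2. p = 6, q = 10, z = -236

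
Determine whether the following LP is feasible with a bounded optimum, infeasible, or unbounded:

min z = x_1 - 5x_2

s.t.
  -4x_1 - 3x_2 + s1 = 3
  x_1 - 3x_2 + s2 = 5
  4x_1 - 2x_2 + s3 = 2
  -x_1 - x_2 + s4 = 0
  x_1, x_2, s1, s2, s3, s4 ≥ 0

Unbounded (objective can decrease without bound)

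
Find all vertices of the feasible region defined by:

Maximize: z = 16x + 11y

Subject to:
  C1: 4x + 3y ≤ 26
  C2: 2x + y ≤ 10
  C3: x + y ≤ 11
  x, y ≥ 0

(0, 0), (5, 0), (2, 6), (0, 8.667)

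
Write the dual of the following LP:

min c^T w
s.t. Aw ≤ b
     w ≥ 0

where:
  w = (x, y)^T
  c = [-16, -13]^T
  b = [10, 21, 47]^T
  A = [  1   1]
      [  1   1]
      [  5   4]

Primal min cᵀx s.t. Ax ≤ b, x ≥ 0  →  Dual max −bᵀy s.t. Aᵀy ≥ −c, y ≥ 0.

Maximize: z = -10y1 - 21y2 - 47y3

Subject to:
  y1 + y2 + 5y3 ≥ 16
  y1 + y2 + 4y3 ≥ 13
  y1, y2, y3 ≥ 0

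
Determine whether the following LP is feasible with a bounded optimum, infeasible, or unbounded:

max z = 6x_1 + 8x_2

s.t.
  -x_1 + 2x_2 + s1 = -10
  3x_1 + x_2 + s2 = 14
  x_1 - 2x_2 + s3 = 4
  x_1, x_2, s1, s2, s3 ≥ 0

Infeasible (no feasible solution exists)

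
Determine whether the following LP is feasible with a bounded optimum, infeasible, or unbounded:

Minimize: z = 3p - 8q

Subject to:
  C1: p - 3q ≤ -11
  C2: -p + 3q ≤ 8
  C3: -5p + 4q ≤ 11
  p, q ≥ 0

Infeasible (no feasible solution exists)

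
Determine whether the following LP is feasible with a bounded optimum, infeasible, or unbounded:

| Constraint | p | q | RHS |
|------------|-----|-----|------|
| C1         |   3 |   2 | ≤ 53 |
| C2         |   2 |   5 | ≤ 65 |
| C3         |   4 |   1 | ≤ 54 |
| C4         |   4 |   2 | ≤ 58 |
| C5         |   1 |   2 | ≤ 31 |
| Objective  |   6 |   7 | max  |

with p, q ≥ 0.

Feasible with a bounded optimal solution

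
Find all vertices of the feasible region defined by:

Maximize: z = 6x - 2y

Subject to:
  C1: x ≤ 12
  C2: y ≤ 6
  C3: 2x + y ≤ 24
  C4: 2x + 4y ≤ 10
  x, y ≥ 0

(0, 0), (5, 0), (0, 2.5)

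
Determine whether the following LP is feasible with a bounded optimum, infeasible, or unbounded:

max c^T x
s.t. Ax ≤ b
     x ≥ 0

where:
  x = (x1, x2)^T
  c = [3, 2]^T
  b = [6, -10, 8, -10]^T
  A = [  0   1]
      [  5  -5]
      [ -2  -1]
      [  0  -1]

Infeasible (no feasible solution exists)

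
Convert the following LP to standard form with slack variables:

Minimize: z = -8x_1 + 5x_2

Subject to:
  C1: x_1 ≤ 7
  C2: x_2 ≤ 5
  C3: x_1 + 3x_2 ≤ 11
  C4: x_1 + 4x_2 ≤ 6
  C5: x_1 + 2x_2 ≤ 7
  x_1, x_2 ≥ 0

min z = -8x_1 + 5x_2

s.t.
  x_1 + s1 = 7
  x_2 + s2 = 5
  x_1 + 3x_2 + s3 = 11
  x_1 + 4x_2 + s4 = 6
  x_1 + 2x_2 + s5 = 7
  x_1, x_2, s1, s2, s3, s4, s5 ≥ 0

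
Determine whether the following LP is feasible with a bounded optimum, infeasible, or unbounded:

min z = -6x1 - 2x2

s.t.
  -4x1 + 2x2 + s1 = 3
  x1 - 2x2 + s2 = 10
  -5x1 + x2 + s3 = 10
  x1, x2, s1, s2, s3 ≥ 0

Unbounded (objective can decrease without bound)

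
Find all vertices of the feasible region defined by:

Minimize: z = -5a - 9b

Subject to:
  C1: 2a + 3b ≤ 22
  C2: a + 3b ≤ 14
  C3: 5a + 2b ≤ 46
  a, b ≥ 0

(0, 0), (9.2, 0), (8.545, 1.636), (8, 2), (0, 4.667)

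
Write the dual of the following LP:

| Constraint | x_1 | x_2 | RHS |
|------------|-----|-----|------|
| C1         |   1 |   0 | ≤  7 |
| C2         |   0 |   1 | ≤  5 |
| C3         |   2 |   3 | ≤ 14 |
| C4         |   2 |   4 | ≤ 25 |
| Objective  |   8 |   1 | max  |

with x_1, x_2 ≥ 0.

Primal max cᵀx s.t. Ax ≤ b, x ≥ 0  →  Dual min bᵀy s.t. Aᵀy ≥ c, y ≥ 0.

Minimize: z = 7y1 + 5y2 + 14y3 + 25y4

Subject to:
  y1 + 2y3 + 2y4 ≥ 8
  y2 + 3y3 + 4y4 ≥ 1
  y1, y2, y3, y4 ≥ 0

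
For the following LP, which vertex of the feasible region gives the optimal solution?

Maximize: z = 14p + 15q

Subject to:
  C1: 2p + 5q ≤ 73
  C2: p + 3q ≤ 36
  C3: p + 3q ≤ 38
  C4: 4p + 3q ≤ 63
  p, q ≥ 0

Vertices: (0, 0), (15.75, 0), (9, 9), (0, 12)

Evaluate the objective at each vertex of the feasible region:
  z(0, 0) = 0
  z(15.75, 0) = 220.5
  z(9, 9) = 261  ←
  z(0, 12) = 180
The maximum is at p = 9, q = 9.

(9, 9)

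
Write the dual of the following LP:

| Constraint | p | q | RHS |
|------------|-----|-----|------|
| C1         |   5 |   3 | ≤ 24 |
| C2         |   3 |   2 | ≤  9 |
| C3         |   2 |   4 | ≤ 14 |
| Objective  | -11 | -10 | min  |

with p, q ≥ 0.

Primal min cᵀx s.t. Ax ≤ b, x ≥ 0  →  Dual max −bᵀy s.t. Aᵀy ≥ −c, y ≥ 0.

Maximize: z = -24y1 - 9y2 - 14y3

Subject to:
  5y1 + 3y2 + 2y3 ≥ 11
  3y1 + 2y2 + 4y3 ≥ 10
  y1, y2, y3 ≥ 0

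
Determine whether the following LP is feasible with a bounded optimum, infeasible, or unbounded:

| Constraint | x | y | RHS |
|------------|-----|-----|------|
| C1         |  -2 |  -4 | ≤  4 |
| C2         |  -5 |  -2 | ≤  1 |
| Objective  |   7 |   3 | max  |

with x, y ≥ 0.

Unbounded (objective can increase without bound)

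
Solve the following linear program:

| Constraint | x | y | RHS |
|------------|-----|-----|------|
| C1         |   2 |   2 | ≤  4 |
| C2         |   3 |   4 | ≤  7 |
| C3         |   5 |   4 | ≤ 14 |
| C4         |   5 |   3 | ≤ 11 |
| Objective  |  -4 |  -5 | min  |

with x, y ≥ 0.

Evaluate the objective at each vertex of the feasible region:
  z(0, 0) = 0
  z(2, 0) = -8
  z(1, 1) = -9  ←
  z(0, 1.75) = -8.75
The minimum is at x = 1, y = 1.

x = 1, y = 1, z = -9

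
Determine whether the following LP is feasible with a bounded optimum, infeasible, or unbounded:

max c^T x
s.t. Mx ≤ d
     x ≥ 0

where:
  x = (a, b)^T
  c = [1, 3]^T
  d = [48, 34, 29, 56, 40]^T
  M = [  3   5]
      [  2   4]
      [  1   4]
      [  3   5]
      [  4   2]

Feasible with a bounded optimal solution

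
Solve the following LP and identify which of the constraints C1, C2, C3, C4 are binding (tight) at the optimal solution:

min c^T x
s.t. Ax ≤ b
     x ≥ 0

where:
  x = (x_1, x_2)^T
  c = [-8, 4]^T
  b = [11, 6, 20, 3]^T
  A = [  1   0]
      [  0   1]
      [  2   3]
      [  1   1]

At x_1 = 3, x_2 = 0, compute slack b - a·x for each constraint:
  C1: 11 − 3 = 8  (slack)
  C2: 6 − 0 = 6  (slack)
  C3: 20 − 6 = 14  (slack)
  C4: 3 − 3 = 0  (binding)

Optimal: x_1 = 3, x_2 = 0
Binding: C4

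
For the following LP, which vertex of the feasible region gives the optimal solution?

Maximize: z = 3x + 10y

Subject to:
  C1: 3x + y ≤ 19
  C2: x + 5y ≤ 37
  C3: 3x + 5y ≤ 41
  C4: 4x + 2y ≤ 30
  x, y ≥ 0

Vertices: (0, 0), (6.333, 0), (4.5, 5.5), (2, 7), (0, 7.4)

Evaluate the objective at each vertex of the feasible region:
  z(0, 0) = 0
  z(6.333, 0) = 19
  z(4.5, 5.5) = 68.5
  z(2, 7) = 76  ←
  z(0, 7.4) = 74
The maximum is at x = 2, y = 7.

(2, 7)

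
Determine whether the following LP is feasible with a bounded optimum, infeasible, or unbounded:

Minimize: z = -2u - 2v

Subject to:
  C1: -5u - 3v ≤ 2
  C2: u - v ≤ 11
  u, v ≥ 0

Unbounded (objective can decrease without bound)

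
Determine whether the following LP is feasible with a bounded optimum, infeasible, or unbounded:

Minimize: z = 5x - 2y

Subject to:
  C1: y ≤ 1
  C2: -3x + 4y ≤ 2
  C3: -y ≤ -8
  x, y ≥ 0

Infeasible (no feasible solution exists)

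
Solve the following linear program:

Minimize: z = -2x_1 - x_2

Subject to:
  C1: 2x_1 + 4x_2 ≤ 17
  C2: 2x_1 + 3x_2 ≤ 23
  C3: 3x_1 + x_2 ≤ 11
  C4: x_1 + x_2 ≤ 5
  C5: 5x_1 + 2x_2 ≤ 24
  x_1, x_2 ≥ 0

Evaluate the objective at each vertex of the feasible region:
  z(0, 0) = 0
  z(3.667, 0) = -7.333
  z(3, 2) = -8  ←
  z(1.5, 3.5) = -6.5
  z(0, 4.25) = -4.25
The minimum is at x_1 = 3, x_2 = 2.

x_1 = 3, x_2 = 2, z = -8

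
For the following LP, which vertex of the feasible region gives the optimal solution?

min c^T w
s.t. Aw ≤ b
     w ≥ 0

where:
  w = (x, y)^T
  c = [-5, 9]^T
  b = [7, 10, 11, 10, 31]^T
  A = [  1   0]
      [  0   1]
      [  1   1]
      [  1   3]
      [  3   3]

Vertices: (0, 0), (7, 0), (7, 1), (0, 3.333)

Evaluate the objective at each vertex of the feasible region:
  z(0, 0) = 0
  z(7, 0) = -35  ←
  z(7, 1) = -26
  z(0, 3.333) = 30
The minimum is at x = 7, y = 0.

(7, 0)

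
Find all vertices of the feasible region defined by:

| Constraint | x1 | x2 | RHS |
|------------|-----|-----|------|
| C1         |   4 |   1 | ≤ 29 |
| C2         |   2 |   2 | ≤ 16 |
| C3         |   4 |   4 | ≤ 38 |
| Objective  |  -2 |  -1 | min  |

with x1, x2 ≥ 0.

(0, 0), (7.25, 0), (7, 1), (0, 8)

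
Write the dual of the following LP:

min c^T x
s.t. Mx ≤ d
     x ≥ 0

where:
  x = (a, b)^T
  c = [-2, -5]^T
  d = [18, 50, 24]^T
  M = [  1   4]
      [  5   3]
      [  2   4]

Primal min cᵀx s.t. Ax ≤ b, x ≥ 0  →  Dual max −bᵀy s.t. Aᵀy ≥ −c, y ≥ 0.

Maximize: z = -18y1 - 50y2 - 24y3

Subject to:
  y1 + 5y2 + 2y3 ≥ 2
  4y1 + 3y2 + 4y3 ≥ 5
  y1, y2, y3 ≥ 0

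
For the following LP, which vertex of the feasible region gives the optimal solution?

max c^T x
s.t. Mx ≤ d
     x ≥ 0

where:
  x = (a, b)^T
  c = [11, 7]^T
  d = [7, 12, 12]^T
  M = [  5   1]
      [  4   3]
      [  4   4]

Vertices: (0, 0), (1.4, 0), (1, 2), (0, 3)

Evaluate the objective at each vertex of the feasible region:
  z(0, 0) = 0
  z(1.4, 0) = 15.4
  z(1, 2) = 25  ←
  z(0, 3) = 21
The maximum is at a = 1, b = 2.

(1, 2)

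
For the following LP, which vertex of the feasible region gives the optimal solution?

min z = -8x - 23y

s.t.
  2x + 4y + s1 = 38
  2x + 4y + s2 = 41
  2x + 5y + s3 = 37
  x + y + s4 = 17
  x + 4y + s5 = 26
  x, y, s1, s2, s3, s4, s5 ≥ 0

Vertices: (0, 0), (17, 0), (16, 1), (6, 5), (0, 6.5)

Evaluate the objective at each vertex of the feasible region:
  z(0, 0) = 0
  z(17, 0) = -136
  z(16, 1) = -151
  z(6, 5) = -163  ←
  z(0, 6.5) = -149.5
The minimum is at x = 6, y = 5.

(6, 5)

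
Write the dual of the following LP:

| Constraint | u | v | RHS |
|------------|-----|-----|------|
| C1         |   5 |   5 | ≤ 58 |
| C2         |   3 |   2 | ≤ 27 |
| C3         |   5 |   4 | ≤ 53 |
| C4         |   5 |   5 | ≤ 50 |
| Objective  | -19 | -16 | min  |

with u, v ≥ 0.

Primal min cᵀx s.t. Ax ≤ b, x ≥ 0  →  Dual max −bᵀy s.t. Aᵀy ≥ −c, y ≥ 0.

Maximize: z = -58y1 - 27y2 - 53y3 - 50y4

Subject to:
  5y1 + 3y2 + 5y3 + 5y4 ≥ 19
  5y1 + 2y2 + 4y3 + 5y4 ≥ 16
  y1, y2, y3, y4 ≥ 0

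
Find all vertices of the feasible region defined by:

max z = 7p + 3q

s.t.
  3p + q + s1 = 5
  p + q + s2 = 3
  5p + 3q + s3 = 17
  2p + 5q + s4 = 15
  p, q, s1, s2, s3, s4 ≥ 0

(0, 0), (1.667, 0), (1, 2), (0, 3)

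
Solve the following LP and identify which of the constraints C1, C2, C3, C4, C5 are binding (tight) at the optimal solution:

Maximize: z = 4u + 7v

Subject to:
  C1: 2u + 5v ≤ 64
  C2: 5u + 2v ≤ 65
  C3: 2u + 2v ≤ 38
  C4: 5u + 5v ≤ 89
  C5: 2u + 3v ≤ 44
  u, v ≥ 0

At u = 7, v = 10, compute slack b - a·x for each constraint:
  C1: 64 − 64 = 0  (binding)
  C2: 65 − 55 = 10  (slack)
  C3: 38 − 34 = 4  (slack)
  C4: 89 − 85 = 4  (slack)
  C5: 44 − 44 = 0  (binding)

Optimal: u = 7, v = 10
Binding: C1, C5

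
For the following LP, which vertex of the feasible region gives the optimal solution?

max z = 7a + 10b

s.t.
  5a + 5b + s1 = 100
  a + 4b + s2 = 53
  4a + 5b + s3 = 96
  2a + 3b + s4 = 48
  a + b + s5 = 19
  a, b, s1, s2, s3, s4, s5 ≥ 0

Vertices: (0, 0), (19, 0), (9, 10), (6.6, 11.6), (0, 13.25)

Evaluate the objective at each vertex of the feasible region:
  z(0, 0) = 0
  z(19, 0) = 133
  z(9, 10) = 163  ←
  z(6.6, 11.6) = 162.2
  z(0, 13.25) = 132.5
The maximum is at a = 9, b = 10.

(9, 10)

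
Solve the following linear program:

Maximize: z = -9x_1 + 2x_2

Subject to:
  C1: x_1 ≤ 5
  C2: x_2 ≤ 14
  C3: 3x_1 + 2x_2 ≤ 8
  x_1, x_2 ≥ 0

Evaluate the objective at each vertex of the feasible region:
  z(0, 0) = 0
  z(2.667, 0) = -24
  z(0, 4) = 8  ←
The maximum is at x_1 = 0, x_2 = 4.

x_1 = 0, x_2 = 4, z = 8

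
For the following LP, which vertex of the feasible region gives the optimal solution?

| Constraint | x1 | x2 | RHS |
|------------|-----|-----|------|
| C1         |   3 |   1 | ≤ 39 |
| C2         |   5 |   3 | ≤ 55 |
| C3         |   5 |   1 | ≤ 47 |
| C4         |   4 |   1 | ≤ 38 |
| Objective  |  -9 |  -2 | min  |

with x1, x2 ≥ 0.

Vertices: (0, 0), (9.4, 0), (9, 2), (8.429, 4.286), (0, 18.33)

Evaluate the objective at each vertex of the feasible region:
  z(0, 0) = 0
  z(9.4, 0) = -84.6
  z(9, 2) = -85  ←
  z(8.429, 4.286) = -84.43
  z(0, 18.33) = -36.67
The minimum is at x1 = 9, x2 = 2.

(9, 2)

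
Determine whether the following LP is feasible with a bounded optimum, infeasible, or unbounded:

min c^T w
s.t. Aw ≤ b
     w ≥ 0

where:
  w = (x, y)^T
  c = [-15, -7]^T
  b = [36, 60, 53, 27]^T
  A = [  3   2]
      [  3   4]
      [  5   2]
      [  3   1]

Feasible with a bounded optimal solution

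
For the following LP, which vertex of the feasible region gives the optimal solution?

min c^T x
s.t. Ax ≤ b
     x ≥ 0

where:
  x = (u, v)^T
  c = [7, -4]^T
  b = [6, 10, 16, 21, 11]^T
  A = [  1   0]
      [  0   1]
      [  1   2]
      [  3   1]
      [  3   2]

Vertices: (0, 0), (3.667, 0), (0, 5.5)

Evaluate the objective at each vertex of the feasible region:
  z(0, 0) = 0
  z(3.667, 0) = 25.67
  z(0, 5.5) = -22  ←
The minimum is at u = 0, v = 5.5.

(0, 5.5)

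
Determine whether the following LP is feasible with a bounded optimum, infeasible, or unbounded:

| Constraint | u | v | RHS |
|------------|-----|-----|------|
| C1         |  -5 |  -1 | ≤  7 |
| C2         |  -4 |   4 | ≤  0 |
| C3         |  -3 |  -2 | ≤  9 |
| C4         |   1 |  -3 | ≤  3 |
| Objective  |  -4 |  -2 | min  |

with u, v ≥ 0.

Unbounded (objective can decrease without bound)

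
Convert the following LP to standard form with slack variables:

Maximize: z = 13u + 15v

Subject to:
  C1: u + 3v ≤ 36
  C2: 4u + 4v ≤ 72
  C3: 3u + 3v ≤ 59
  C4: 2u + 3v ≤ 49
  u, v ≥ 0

max z = 13u + 15v

s.t.
  u + 3v + s1 = 36
  4u + 4v + s2 = 72
  3u + 3v + s3 = 59
  2u + 3v + s4 = 49
  u, v, s1, s2, s3, s4 ≥ 0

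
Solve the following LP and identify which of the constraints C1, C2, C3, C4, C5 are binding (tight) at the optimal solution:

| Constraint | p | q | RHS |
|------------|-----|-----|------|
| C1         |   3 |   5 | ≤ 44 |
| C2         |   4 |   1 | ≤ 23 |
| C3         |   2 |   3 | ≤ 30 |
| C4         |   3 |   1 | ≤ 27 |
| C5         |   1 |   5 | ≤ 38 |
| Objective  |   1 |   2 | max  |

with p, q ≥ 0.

At p = 3, q = 7, compute slack b - a·x for each constraint:
  C1: 44 − 44 = 0  (binding)
  C2: 23 − 19 = 4  (slack)
  C3: 30 − 27 = 3  (slack)
  C4: 27 − 16 = 11  (slack)
  C5: 38 − 38 = 0  (binding)

Optimal: p = 3, q = 7
Binding: C1, C5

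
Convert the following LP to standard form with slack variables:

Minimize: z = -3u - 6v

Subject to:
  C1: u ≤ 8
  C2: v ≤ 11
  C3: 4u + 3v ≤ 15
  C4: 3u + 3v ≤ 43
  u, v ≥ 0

min z = -3u - 6v

s.t.
  u + s1 = 8
  v + s2 = 11
  4u + 3v + s3 = 15
  3u + 3v + s4 = 43
  u, v, s1, s2, s3, s4 ≥ 0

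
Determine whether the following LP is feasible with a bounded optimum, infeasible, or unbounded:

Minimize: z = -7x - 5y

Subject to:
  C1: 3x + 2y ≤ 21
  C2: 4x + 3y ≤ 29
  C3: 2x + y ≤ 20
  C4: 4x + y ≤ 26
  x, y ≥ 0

Feasible with a bounded optimal solution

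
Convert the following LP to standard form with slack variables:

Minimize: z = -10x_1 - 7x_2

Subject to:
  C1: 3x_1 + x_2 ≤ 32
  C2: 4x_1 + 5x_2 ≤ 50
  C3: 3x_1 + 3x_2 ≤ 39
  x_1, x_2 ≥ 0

min z = -10x_1 - 7x_2

s.t.
  3x_1 + x_2 + s1 = 32
  4x_1 + 5x_2 + s2 = 50
  3x_1 + 3x_2 + s3 = 39
  x_1, x_2, s1, s2, s3 ≥ 0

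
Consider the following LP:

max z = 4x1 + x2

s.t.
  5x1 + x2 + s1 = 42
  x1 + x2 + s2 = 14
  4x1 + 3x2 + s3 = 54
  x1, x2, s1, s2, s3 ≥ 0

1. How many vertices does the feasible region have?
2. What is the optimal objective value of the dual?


1. 4
2. 35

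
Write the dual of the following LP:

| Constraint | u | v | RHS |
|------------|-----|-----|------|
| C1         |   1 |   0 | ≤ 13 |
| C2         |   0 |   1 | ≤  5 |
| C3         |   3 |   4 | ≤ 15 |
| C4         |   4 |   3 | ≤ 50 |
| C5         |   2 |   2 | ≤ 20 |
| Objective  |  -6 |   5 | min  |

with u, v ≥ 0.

Primal min cᵀx s.t. Ax ≤ b, x ≥ 0  →  Dual max −bᵀy s.t. Aᵀy ≥ −c, y ≥ 0.

Maximize: z = -13y1 - 5y2 - 15y3 - 50y4 - 20y5

Subject to:
  y1 + 3y3 + 4y4 + 2y5 ≥ 6
  y2 + 4y3 + 3y4 + 2y5 ≥ -5
  y1, y2, y3, y4, y5 ≥ 0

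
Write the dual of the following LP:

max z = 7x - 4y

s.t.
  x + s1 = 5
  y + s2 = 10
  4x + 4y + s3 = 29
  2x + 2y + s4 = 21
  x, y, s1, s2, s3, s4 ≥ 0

Primal max cᵀx s.t. Ax ≤ b, x ≥ 0  →  Dual min bᵀy s.t. Aᵀy ≥ c, y ≥ 0.

Minimize: z = 5y1 + 10y2 + 29y3 + 21y4

Subject to:
  y1 + 4y3 + 2y4 ≥ 7
  y2 + 4y3 + 2y4 ≥ -4
  y1, y2, y3, y4 ≥ 0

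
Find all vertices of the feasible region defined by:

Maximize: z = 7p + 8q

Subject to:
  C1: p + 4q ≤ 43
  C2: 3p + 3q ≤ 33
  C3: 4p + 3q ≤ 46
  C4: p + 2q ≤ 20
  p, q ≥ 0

(0, 0), (11, 0), (2, 9), (0, 10)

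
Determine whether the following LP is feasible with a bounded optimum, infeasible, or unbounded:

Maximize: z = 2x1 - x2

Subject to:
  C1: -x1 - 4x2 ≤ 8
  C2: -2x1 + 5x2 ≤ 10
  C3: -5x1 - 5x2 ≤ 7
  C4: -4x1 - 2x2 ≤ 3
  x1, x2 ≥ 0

Unbounded (objective can increase without bound)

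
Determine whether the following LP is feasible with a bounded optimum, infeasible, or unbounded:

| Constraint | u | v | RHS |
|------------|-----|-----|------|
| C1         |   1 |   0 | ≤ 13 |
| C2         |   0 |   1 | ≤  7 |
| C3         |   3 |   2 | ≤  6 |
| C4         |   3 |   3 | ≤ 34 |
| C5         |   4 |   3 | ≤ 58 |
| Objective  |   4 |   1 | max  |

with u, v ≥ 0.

Feasible with a bounded optimal solution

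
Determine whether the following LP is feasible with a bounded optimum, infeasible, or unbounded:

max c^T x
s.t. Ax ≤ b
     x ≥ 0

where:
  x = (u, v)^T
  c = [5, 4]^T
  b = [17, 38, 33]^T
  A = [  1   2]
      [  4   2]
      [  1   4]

Feasible with a bounded optimal solution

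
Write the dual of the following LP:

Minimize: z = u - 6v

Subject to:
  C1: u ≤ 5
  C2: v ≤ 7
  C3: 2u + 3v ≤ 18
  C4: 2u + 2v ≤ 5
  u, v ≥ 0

Primal min cᵀx s.t. Ax ≤ b, x ≥ 0  →  Dual max −bᵀy s.t. Aᵀy ≥ −c, y ≥ 0.

Maximize: z = -5y1 - 7y2 - 18y3 - 5y4

Subject to:
  y1 + 2y3 + 2y4 ≥ -1
  y2 + 3y3 + 2y4 ≥ 6
  y1, y2, y3, y4 ≥ 0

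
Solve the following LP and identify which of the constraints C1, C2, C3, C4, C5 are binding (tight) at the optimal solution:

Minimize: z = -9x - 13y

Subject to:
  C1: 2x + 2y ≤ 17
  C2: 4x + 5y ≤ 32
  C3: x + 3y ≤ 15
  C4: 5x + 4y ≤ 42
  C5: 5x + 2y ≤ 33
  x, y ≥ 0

At x = 3, y = 4, compute slack b - a·x for each constraint:
  C1: 17 − 14 = 3  (slack)
  C2: 32 − 32 = 0  (binding)
  C3: 15 − 15 = 0  (binding)
  C4: 42 − 31 = 11  (slack)
  C5: 33 − 23 = 10  (slack)

Optimal: x = 3, y = 4
Binding: C2, C3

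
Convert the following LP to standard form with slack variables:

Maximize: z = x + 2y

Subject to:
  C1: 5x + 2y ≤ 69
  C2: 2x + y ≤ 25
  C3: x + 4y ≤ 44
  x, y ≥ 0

max z = x + 2y

s.t.
  5x + 2y + s1 = 69
  2x + y + s2 = 25
  x + 4y + s3 = 44
  x, y, s1, s2, s3 ≥ 0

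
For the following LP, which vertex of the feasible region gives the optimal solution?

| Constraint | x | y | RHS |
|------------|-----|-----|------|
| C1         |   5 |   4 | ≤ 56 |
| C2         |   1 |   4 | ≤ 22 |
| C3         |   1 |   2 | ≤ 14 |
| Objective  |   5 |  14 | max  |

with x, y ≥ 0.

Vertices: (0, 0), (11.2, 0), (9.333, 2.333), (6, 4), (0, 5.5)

Evaluate the objective at each vertex of the feasible region:
  z(0, 0) = 0
  z(11.2, 0) = 56
  z(9.333, 2.333) = 79.33
  z(6, 4) = 86  ←
  z(0, 5.5) = 77
The maximum is at x = 6, y = 4.

(6, 4)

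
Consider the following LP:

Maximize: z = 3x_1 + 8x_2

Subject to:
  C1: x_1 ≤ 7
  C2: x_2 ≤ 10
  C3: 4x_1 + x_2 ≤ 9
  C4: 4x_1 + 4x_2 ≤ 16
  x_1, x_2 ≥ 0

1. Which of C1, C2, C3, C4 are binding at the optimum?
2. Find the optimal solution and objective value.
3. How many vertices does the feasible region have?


1. C4
2. x_1 = 0, x_2 = 4, z = 32
3. 4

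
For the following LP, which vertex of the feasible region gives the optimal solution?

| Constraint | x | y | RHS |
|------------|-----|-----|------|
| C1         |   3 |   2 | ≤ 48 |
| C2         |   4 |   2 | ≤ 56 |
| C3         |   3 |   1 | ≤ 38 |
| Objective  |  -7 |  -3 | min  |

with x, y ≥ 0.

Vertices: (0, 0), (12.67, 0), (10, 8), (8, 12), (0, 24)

Evaluate the objective at each vertex of the feasible region:
  z(0, 0) = 0
  z(12.67, 0) = -88.67
  z(10, 8) = -94  ←
  z(8, 12) = -92
  z(0, 24) = -72
The minimum is at x = 10, y = 8.

(10, 8)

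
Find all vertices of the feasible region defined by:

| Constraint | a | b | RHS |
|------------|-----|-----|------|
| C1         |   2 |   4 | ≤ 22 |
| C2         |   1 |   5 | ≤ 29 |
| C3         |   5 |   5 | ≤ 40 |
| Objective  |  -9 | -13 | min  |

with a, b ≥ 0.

(0, 0), (8, 0), (5, 3), (0, 5.5)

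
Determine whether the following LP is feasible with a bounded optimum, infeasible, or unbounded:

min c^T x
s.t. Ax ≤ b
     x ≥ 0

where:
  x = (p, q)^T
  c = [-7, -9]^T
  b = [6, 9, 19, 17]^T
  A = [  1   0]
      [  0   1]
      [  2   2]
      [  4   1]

Feasible with a bounded optimal solution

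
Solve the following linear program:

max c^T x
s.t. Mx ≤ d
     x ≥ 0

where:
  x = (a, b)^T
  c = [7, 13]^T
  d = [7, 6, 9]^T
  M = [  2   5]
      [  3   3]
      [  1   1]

Evaluate the objective at each vertex of the feasible region:
  z(0, 0) = 0
  z(2, 0) = 14
  z(1, 1) = 20  ←
  z(0, 1.4) = 18.2
The maximum is at a = 1, b = 1.

a = 1, b = 1, z = 20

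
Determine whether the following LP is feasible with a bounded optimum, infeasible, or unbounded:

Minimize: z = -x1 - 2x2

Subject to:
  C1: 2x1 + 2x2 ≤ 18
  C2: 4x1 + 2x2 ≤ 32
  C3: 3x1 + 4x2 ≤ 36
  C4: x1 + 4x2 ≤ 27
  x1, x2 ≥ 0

Feasible with a bounded optimal solution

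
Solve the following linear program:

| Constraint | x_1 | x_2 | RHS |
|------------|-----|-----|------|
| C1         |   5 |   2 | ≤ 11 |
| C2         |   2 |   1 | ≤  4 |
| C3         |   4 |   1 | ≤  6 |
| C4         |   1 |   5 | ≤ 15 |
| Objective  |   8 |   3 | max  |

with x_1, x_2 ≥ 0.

Evaluate the objective at each vertex of the feasible region:
  z(0, 0) = 0
  z(1.5, 0) = 12
  z(1, 2) = 14  ←
  z(0.5556, 2.889) = 13.11
  z(0, 3) = 9
The maximum is at x_1 = 1, x_2 = 2.

x_1 = 1, x_2 = 2, z = 14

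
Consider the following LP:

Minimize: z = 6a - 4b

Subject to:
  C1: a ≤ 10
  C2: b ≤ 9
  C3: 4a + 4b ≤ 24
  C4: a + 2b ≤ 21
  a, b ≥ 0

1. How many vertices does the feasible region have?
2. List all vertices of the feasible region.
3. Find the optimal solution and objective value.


1. 3
2. (0, 0), (6, 0), (0, 6)
3. a = 0, b = 6, z = -24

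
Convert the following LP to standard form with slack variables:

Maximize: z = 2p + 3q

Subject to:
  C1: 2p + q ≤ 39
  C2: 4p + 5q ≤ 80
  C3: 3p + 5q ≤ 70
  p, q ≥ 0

max z = 2p + 3q

s.t.
  2p + q + s1 = 39
  4p + 5q + s2 = 80
  3p + 5q + s3 = 70
  p, q, s1, s2, s3 ≥ 0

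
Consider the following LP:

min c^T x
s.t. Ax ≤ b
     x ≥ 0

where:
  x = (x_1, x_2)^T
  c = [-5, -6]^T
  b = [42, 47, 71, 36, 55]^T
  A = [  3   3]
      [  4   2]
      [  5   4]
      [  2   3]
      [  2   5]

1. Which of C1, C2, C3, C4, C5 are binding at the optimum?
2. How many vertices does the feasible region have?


1. C1, C4
2. 6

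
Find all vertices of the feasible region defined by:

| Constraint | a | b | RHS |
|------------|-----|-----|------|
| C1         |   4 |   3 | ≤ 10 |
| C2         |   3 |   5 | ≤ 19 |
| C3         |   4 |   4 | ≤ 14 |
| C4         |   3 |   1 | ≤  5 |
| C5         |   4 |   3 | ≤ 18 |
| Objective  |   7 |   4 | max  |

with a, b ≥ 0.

(0, 0), (1.667, 0), (1, 2), (0, 3.333)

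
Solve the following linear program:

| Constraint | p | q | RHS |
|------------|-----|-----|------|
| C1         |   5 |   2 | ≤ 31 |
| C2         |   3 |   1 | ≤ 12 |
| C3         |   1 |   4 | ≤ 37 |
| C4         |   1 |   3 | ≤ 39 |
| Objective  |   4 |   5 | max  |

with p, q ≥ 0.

Evaluate the objective at each vertex of the feasible region:
  z(0, 0) = 0
  z(4, 0) = 16
  z(1, 9) = 49  ←
  z(0, 9.25) = 46.25
The maximum is at p = 1, q = 9.

p = 1, q = 9, z = 49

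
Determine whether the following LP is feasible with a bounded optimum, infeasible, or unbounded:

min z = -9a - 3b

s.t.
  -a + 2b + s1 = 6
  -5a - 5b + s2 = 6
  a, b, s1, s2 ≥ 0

Unbounded (objective can decrease without bound)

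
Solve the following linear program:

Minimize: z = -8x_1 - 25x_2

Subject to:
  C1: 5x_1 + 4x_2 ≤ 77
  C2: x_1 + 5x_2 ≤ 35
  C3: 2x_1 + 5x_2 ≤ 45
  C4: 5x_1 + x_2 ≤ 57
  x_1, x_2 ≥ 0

Evaluate the objective at each vertex of the feasible region:
  z(0, 0) = 0
  z(11.4, 0) = -91.2
  z(10.43, 4.826) = -204.1
  z(10, 5) = -205  ←
  z(0, 7) = -175
The minimum is at x_1 = 10, x_2 = 5.

x_1 = 10, x_2 = 5, z = -205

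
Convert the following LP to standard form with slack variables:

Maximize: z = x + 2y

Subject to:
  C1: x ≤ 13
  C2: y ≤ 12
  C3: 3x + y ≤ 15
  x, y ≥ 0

max z = x + 2y

s.t.
  x + s1 = 13
  y + s2 = 12
  3x + y + s3 = 15
  x, y, s1, s2, s3 ≥ 0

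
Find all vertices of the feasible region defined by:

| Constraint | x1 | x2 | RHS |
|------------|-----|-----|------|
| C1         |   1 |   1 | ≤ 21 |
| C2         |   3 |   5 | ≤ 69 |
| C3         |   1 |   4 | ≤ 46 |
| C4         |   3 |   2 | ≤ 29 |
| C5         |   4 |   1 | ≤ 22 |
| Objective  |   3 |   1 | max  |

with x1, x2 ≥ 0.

(0, 0), (5.5, 0), (3, 10), (2.4, 10.9), (0, 11.5)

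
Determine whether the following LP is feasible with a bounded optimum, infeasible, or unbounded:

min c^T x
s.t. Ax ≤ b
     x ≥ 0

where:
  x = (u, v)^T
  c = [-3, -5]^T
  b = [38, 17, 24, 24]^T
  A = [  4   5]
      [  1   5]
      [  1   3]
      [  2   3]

Feasible with a bounded optimal solution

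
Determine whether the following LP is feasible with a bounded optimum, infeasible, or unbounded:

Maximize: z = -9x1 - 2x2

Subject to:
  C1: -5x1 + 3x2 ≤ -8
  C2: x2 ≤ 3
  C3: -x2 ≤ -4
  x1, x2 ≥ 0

Infeasible (no feasible solution exists)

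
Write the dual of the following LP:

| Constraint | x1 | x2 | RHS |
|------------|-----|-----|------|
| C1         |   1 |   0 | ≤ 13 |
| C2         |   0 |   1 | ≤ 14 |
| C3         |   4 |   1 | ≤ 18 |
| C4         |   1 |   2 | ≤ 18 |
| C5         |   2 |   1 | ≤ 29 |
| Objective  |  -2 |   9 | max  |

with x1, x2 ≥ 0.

Primal max cᵀx s.t. Ax ≤ b, x ≥ 0  →  Dual min bᵀy s.t. Aᵀy ≥ c, y ≥ 0.

Minimize: z = 13y1 + 14y2 + 18y3 + 18y4 + 29y5

Subject to:
  y1 + 4y3 + y4 + 2y5 ≥ -2
  y2 + y3 + 2y4 + y5 ≥ 9
  y1, y2, y3, y4, y5 ≥ 0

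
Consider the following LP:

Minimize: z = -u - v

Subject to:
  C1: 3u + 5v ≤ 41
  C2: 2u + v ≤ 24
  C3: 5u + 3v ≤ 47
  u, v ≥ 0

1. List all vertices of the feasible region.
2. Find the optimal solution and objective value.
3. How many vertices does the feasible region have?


1. (0, 0), (9.4, 0), (7, 4), (0, 8.2)
2. u = 7, v = 4, z = -11
3. 4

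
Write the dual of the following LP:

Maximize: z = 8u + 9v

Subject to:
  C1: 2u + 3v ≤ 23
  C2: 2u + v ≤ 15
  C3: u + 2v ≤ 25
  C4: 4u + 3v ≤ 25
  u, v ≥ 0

Primal max cᵀx s.t. Ax ≤ b, x ≥ 0  →  Dual min bᵀy s.t. Aᵀy ≥ c, y ≥ 0.

Minimize: z = 23y1 + 15y2 + 25y3 + 25y4

Subject to:
  2y1 + 2y2 + y3 + 4y4 ≥ 8
  3y1 + y2 + 2y3 + 3y4 ≥ 9
  y1, y2, y3, y4 ≥ 0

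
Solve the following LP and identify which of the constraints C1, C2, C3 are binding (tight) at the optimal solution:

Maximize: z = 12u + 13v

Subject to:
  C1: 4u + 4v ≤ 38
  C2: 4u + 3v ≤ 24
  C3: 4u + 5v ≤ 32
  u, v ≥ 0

At u = 3, v = 4, compute slack b - a·x for each constraint:
  C1: 38 − 28 = 10  (slack)
  C2: 24 − 24 = 0  (binding)
  C3: 32 − 32 = 0  (binding)

Optimal: u = 3, v = 4
Binding: C2, C3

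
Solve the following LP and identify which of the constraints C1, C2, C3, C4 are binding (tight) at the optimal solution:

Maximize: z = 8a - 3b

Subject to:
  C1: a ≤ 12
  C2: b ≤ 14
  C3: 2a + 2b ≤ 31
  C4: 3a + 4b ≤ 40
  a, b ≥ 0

At a = 12, b = 0, compute slack b - a·x for each constraint:
  C1: 12 − 12 = 0  (binding)
  C2: 14 − 0 = 14  (slack)
  C3: 31 − 24 = 7  (slack)
  C4: 40 − 36 = 4  (slack)

Optimal: a = 12, b = 0
Binding: C1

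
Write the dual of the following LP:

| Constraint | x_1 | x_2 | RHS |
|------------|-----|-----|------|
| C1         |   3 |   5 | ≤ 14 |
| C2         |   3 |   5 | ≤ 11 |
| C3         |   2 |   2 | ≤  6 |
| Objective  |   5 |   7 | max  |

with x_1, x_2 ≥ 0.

Primal max cᵀx s.t. Ax ≤ b, x ≥ 0  →  Dual min bᵀy s.t. Aᵀy ≥ c, y ≥ 0.

Minimize: z = 14y1 + 11y2 + 6y3

Subject to:
  3y1 + 3y2 + 2y3 ≥ 5
  5y1 + 5y2 + 2y3 ≥ 7
  y1, y2, y3 ≥ 0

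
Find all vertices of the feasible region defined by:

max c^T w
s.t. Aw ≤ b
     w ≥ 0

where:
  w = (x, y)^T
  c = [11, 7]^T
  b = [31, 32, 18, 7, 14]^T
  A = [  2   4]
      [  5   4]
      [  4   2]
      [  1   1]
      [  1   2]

(0, 0), (4.5, 0), (2, 5), (0, 7)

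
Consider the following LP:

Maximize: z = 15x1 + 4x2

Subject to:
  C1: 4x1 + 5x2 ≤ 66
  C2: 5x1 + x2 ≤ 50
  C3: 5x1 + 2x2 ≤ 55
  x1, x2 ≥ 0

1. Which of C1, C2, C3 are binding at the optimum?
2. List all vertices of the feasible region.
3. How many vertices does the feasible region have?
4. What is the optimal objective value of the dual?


1. C2, C3
2. (0, 0), (10, 0), (9, 5), (8.412, 6.471), (0, 13.2)
3. 5
4. 155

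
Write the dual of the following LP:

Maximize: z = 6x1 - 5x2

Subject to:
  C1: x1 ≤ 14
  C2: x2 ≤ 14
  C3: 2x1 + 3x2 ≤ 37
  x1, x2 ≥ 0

Primal max cᵀx s.t. Ax ≤ b, x ≥ 0  →  Dual min bᵀy s.t. Aᵀy ≥ c, y ≥ 0.

Minimize: z = 14y1 + 14y2 + 37y3

Subject to:
  y1 + 2y3 ≥ 6
  y2 + 3y3 ≥ -5
  y1, y2, y3 ≥ 0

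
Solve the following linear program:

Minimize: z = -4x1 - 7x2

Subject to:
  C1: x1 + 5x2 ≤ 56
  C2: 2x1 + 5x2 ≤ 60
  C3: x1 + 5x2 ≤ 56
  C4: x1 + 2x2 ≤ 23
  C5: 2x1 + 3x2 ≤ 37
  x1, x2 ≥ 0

Evaluate the objective at each vertex of the feasible region:
  z(0, 0) = 0
  z(18.5, 0) = -74
  z(5, 9) = -83  ←
  z(1, 11) = -81
  z(0, 11.2) = -78.4
The minimum is at x1 = 5, x2 = 9.

x1 = 5, x2 = 9, z = -83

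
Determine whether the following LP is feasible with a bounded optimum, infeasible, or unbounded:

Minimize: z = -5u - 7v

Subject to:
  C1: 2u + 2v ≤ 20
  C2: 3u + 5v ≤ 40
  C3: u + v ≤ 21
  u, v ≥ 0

Feasible with a bounded optimal solution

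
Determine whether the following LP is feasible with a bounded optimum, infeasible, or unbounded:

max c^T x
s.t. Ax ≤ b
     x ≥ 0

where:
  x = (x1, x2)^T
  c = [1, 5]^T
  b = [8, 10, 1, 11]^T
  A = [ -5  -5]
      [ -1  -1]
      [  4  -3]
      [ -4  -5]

Unbounded (objective can increase without bound)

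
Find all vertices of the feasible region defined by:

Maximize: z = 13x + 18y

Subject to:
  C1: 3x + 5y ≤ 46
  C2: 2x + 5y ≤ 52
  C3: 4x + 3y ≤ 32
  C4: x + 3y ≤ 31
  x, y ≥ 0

(0, 0), (8, 0), (2, 8), (0, 9.2)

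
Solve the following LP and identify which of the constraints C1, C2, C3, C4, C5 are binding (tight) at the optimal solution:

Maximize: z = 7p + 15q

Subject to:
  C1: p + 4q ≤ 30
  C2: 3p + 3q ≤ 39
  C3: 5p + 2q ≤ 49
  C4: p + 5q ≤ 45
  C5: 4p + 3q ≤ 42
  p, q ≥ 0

At p = 6, q = 6, compute slack b - a·x for each constraint:
  C1: 30 − 30 = 0  (binding)
  C2: 39 − 36 = 3  (slack)
  C3: 49 − 42 = 7  (slack)
  C4: 45 − 36 = 9  (slack)
  C5: 42 − 42 = 0  (binding)

Optimal: p = 6, q = 6
Binding: C1, C5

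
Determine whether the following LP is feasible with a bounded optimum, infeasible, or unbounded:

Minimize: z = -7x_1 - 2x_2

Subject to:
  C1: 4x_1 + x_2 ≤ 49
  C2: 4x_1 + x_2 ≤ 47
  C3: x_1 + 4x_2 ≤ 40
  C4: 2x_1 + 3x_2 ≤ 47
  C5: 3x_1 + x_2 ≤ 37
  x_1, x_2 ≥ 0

Feasible with a bounded optimal solution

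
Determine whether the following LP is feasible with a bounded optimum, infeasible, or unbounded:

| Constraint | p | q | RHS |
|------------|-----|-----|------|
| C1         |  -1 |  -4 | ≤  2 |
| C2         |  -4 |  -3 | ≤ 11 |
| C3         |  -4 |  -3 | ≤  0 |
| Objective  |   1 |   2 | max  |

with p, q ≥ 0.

Unbounded (objective can increase without bound)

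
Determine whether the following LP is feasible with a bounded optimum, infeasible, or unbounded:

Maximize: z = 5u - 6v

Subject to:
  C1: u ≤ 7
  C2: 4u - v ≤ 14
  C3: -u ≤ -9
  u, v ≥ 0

Infeasible (no feasible solution exists)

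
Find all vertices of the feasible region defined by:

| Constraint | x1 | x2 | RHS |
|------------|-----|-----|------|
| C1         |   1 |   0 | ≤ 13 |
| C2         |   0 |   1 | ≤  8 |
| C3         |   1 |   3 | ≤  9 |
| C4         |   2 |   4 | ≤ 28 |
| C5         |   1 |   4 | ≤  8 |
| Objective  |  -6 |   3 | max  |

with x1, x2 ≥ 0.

(0, 0), (8, 0), (0, 2)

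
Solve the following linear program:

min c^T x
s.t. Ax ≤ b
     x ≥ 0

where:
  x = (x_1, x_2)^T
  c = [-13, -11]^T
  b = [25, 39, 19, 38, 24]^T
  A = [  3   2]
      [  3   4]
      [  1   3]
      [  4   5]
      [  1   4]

Evaluate the objective at each vertex of the feasible region:
  z(0, 0) = 0
  z(8.333, 0) = -108.3
  z(7, 2) = -113  ←
  z(2.909, 5.273) = -95.82
  z(0, 6) = -66
The minimum is at x_1 = 7, x_2 = 2.

x_1 = 7, x_2 = 2, z = -113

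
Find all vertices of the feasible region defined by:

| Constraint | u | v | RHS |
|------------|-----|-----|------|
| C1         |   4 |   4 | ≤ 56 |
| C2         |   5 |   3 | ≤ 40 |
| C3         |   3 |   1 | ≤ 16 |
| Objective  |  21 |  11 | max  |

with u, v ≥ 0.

(0, 0), (5.333, 0), (2, 10), (0, 13.33)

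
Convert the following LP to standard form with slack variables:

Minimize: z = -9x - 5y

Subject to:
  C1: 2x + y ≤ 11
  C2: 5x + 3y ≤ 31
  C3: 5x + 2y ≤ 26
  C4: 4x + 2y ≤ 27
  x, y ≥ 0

min z = -9x - 5y

s.t.
  2x + y + s1 = 11
  5x + 3y + s2 = 31
  5x + 2y + s3 = 26
  4x + 2y + s4 = 27
  x, y, s1, s2, s3, s4 ≥ 0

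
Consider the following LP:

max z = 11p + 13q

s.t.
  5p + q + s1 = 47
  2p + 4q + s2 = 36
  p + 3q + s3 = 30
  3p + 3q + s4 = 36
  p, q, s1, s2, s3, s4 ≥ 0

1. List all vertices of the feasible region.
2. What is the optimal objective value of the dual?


1. (0, 0), (9.4, 0), (8.75, 3.25), (6, 6), (0, 9)
2. 144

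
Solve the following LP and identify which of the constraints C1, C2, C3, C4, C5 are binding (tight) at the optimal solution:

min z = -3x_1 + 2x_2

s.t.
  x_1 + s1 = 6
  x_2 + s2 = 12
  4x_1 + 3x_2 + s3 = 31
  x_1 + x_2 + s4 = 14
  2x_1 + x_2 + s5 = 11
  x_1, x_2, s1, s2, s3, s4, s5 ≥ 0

At x_1 = 5.5, x_2 = 0, compute slack b - a·x for each constraint:
  C1: 6 − 5.5 = 0.5  (slack)
  C2: 12 − 0 = 12  (slack)
  C3: 31 − 22 = 9  (slack)
  C4: 14 − 5.5 = 8.5  (slack)
  C5: 11 − 11 = 0  (binding)

Optimal: x_1 = 5.5, x_2 = 0
Binding: C5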